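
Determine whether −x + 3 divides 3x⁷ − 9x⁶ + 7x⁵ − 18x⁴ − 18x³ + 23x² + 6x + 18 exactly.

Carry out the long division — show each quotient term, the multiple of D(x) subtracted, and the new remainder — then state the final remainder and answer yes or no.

R(x) = 0, so D(x) is a factor of P(x). yes

Step 1: lead(3x⁷ − 9x⁶ + 7x⁵ − 18x⁴ − 18x³ + 23x² + 6x + 18) ÷ lead(D) = 3x⁷ ÷ −x = −3x⁶. Subtract (−3x⁶)·D = 3x⁷ − 9x⁶. Remainder: 7x⁵ − 18x⁴ − 18x³ + 23x² + 6x + 18.
Step 2: lead(7x⁵ − 18x⁴ − 18x³ + 23x² + 6x + 18) ÷ lead(D) = 7x⁵ ÷ −x = −7x⁴. Subtract (−7x⁴)·D = 7x⁵ − 21x⁴. Remainder: 3x⁴ − 18x³ + 23x² + 6x + 18.
Step 3: lead(3x⁴ − 18x³ + 23x² + 6x + 18) ÷ lead(D) = 3x⁴ ÷ −x = −3x³. Subtract (−3x³)·D = 3x⁴ − 9x³. Remainder: −9x³ + 23x² + 6x + 18.
Step 4: lead(−9x³ + 23x² + 6x + 18) ÷ lead(D) = −9x³ ÷ −x = 9x². Subtract (9x²)·D = −9x³ + 27x². Remainder: −4x² + 6x + 18.
Step 5: lead(−4x² + 6x + 18) ÷ lead(D) = −4x² ÷ −x = 4x. Subtract (4x)·D = −4x² + 12x. Remainder: −6x + 18.
Step 6: lead(−6x + 18) ÷ lead(D) = −6x ÷ −x = 6. Subtract (6)·D = −6x + 18. Remainder: 0.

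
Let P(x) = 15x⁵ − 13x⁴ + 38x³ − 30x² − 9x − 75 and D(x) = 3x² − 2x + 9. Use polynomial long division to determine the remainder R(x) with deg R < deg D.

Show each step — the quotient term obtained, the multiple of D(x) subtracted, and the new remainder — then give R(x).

R(x) = 6

Step 1: lead(15x⁵ − 13x⁴ + 38x³ − 30x² − 9x − 75) ÷ lead(D) = 15x⁵ ÷ 3x² = 5x³. Subtract (5x³)·D = 15x⁵ − 10x⁴ + 45x³. Remainder: −3x⁴ − 7x³ − 30x² − 9x − 75.
Step 2: lead(−3x⁴ − 7x³ − 30x² − 9x − 75) ÷ lead(D) = −3x⁴ ÷ 3x² = −x². Subtract (−x²)·D = −3x⁴ + 2x³ − 9x². Remainder: −9x³ − 21x² − 9x − 75.
Step 3: lead(−9x³ − 21x² − 9x − 75) ÷ lead(D) = −9x³ ÷ 3x² = −3x. Subtract (−3x)·D = −9x³ + 6x² − 27x. Remainder: −27x² + 18x − 75.
Step 4: lead(−27x² + 18x − 75) ÷ lead(D) = −27x² ÷ 3x² = −9. Subtract (−9)·D = −27x² + 18x − 81. Remainder: 6.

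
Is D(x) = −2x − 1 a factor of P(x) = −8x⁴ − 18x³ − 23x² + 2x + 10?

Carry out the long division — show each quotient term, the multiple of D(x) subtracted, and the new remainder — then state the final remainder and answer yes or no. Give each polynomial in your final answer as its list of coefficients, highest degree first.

Step 1: lead(−8x⁴ − 18x³ − 23x² + 2x + 10) ÷ lead(D) = −8x⁴ ÷ −2x = 4x³. Subtract (4x³)·D = −8x⁴ − 4x³. Remainder: −14x³ − 23x² + 2x + 10.
Step 2: lead(−14x³ − 23x² + 2x + 10) ÷ lead(D) = −14x³ ÷ −2x = 7x². Subtract (7x²)·D = −14x³ − 7x². Remainder: −16x² + 2x + 10.
Step 3: lead(−16x² + 2x + 10) ÷ lead(D) = −16x² ÷ −2x = 8x. Subtract (8x)·D = −16x² − 8x. Remainder: 10x + 10.
Step 4: lead(10x + 10) ÷ lead(D) = 10x ÷ −2x = −5. Subtract (−5)·D = 10x + 5. Remainder: 5.

R = [5], so D(x) is not a factor of P(x). no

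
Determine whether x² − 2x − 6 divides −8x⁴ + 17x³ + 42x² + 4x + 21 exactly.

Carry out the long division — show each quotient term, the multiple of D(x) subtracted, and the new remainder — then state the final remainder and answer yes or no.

Step 1: lead(−8x⁴ + 17x³ + 42x² + 4x + 21) ÷ lead(D) = −8x⁴ ÷ x² = −8x². Subtract (−8x²)·D = −8x⁴ + 16x³ + 48x². Remainder: x³ − 6x² + 4x + 21.
Step 2: lead(x³ − 6x² + 4x + 21) ÷ lead(D) = x³ ÷ x² = x. Subtract (x)·D = x³ − 2x² − 6x. Remainder: −4x² + 10x + 21.
Step 3: lead(−4x² + 10x + 21) ÷ lead(D) = −4x² ÷ x² = −4. Subtract (−4)·D = −4x² + 8x + 24. Remainder: 2x − 3.

R(x) = 2x − 3, so D(x) is not a factor of P(x). no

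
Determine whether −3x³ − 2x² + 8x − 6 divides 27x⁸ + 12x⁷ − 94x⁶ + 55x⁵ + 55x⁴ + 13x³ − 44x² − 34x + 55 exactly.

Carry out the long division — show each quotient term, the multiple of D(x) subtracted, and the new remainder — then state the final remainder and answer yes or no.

R(x) = −4x + 1, so D(x) is not a factor of P(x). no

Step 1: lead(27x⁸ + 12x⁷ − 94x⁶ + 55x⁵ + 55x⁴ + 13x³ − 44x² − 34x + 55) ÷ lead(D) = 27x⁸ ÷ −3x³ = −9x⁵. Subtract (−9x⁵)·D = 27x⁸ + 18x⁷ − 72x⁶ + 54x⁵. Remainder: −6x⁷ − 22x⁶ + x⁵ + 55x⁴ + 13x³ − 44x² − 34x + 55.
Step 2: lead(−6x⁷ − 22x⁶ + x⁵ + 55x⁴ + 13x³ − 44x² − 34x + 55) ÷ lead(D) = −6x⁷ ÷ −3x³ = 2x⁴. Subtract (2x⁴)·D = −6x⁷ − 4x⁶ + 16x⁵ − 12x⁴. Remainder: −18x⁶ − 15x⁵ + 67x⁴ + 13x³ − 44x² − 34x + 55.
Step 3: lead(−18x⁶ − 15x⁵ + 67x⁴ + 13x³ − 44x² − 34x + 55) ÷ lead(D) = −18x⁶ ÷ −3x³ = 6x³. Subtract (6x³)·D = −18x⁶ − 12x⁵ + 48x⁴ − 36x³. Remainder: −3x⁵ + 19x⁴ + 49x³ − 44x² − 34x + 55.
Step 4: lead(−3x⁵ + 19x⁴ + 49x³ − 44x² − 34x + 55) ÷ lead(D) = −3x⁵ ÷ −3x³ = x². Subtract (x²)·D = −3x⁵ − 2x⁴ + 8x³ − 6x². Remainder: 21x⁴ + 41x³ − 38x² − 34x + 55.
Step 5: lead(21x⁴ + 41x³ − 38x² − 34x + 55) ÷ lead(D) = 21x⁴ ÷ −3x³ = −7x. Subtract (−7x)·D = 21x⁴ + 14x³ − 56x² + 42x. Remainder: 27x³ + 18x² − 76x + 55.
Step 6: lead(27x³ + 18x² − 76x + 55) ÷ lead(D) = 27x³ ÷ −3x³ = −9. Subtract (−9)·D = 27x³ + 18x² − 72x + 54. Remainder: −4x + 1.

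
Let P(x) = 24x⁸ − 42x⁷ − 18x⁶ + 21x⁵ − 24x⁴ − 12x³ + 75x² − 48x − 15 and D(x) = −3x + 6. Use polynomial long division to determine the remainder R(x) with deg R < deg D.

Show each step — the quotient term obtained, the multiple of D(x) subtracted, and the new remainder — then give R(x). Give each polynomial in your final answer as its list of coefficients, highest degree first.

R = [-3]

Step 1: lead(24x⁸ − 42x⁷ − 18x⁶ + 21x⁵ − 24x⁴ − 12x³ + 75x² − 48x − 15) ÷ lead(D) = 24x⁸ ÷ −3x = −8x⁷. Subtract (−8x⁷)·D = 24x⁸ − 48x⁷. Remainder: 6x⁷ − 18x⁶ + 21x⁵ − 24x⁴ − 12x³ + 75x² − 48x − 15.
Step 2: lead(6x⁷ − 18x⁶ + 21x⁵ − 24x⁴ − 12x³ + 75x² − 48x − 15) ÷ lead(D) = 6x⁷ ÷ −3x = −2x⁶. Subtract (−2x⁶)·D = 6x⁷ − 12x⁶. Remainder: −6x⁶ + 21x⁵ − 24x⁴ − 12x³ + 75x² − 48x − 15.
Step 3: lead(−6x⁶ + 21x⁵ − 24x⁴ − 12x³ + 75x² − 48x − 15) ÷ lead(D) = −6x⁶ ÷ −3x = 2x⁵. Subtract (2x⁵)·D = −6x⁶ + 12x⁵. Remainder: 9x⁵ − 24x⁴ − 12x³ + 75x² − 48x − 15.
Step 4: lead(9x⁵ − 24x⁴ − 12x³ + 75x² − 48x − 15) ÷ lead(D) = 9x⁵ ÷ −3x = −3x⁴. Subtract (−3x⁴)·D = 9x⁵ − 18x⁴. Remainder: −6x⁴ − 12x³ + 75x² − 48x − 15.
Step 5: lead(−6x⁴ − 12x³ + 75x² − 48x − 15) ÷ lead(D) = −6x⁴ ÷ −3x = 2x³. Subtract (2x³)·D = −6x⁴ + 12x³. Remainder: −24x³ + 75x² − 48x − 15.
Step 6: lead(−24x³ + 75x² − 48x − 15) ÷ lead(D) = −24x³ ÷ −3x = 8x². Subtract (8x²)·D = −24x³ + 48x². Remainder: 27x² − 48x − 15.
Step 7: lead(27x² − 48x − 15) ÷ lead(D) = 27x² ÷ −3x = −9x. Subtract (−9x)·D = 27x² − 54x. Remainder: 6x − 15.
Step 8: lead(6x − 15) ÷ lead(D) = 6x ÷ −3x = −2. Subtract (−2)·D = 6x − 12. Remainder: −3.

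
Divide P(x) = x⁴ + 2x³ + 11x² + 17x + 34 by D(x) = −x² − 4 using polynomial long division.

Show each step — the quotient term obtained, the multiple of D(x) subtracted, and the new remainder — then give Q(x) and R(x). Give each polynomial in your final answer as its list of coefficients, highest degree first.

Q = [-1, -2, -7]; R = [9, 6]

Step 1: lead(x⁴ + 2x³ + 11x² + 17x + 34) ÷ lead(D) = x⁴ ÷ −x² = −x². Subtract (−x²)·D = x⁴ + 4x². Remainder: 2x³ + 7x² + 17x + 34.
Step 2: lead(2x³ + 7x² + 17x + 34) ÷ lead(D) = 2x³ ÷ −x² = −2x. Subtract (−2x)·D = 2x³ + 8x. Remainder: 7x² + 9x + 34.
Step 3: lead(7x² + 9x + 34) ÷ lead(D) = 7x² ÷ −x² = −7. Subtract (−7)·D = 7x² + 28. Remainder: 9x + 6.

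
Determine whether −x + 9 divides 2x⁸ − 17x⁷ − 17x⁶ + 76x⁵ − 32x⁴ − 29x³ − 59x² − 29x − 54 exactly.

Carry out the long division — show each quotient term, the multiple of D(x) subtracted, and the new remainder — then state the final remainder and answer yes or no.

R(x) = 9, so D(x) is not a factor of P(x). no

Step 1: lead(2x⁸ − 17x⁷ − 17x⁶ + 76x⁵ − 32x⁴ − 29x³ − 59x² − 29x − 54) ÷ lead(D) = 2x⁸ ÷ −x = −2x⁷. Subtract (−2x⁷)·D = 2x⁸ − 18x⁷. Remainder: x⁷ − 17x⁶ + 76x⁵ − 32x⁴ − 29x³ − 59x² − 29x − 54.
Step 2: lead(x⁷ − 17x⁶ + 76x⁵ − 32x⁴ − 29x³ − 59x² − 29x − 54) ÷ lead(D) = x⁷ ÷ −x = −x⁶. Subtract (−x⁶)·D = x⁷ − 9x⁶. Remainder: −8x⁶ + 76x⁵ − 32x⁴ − 29x³ − 59x² − 29x − 54.
Step 3: lead(−8x⁶ + 76x⁵ − 32x⁴ − 29x³ − 59x² − 29x − 54) ÷ lead(D) = −8x⁶ ÷ −x = 8x⁵. Subtract (8x⁵)·D = −8x⁶ + 72x⁵. Remainder: 4x⁵ − 32x⁴ − 29x³ − 59x² − 29x − 54.
Step 4: lead(4x⁵ − 32x⁴ − 29x³ − 59x² − 29x − 54) ÷ lead(D) = 4x⁵ ÷ −x = −4x⁴. Subtract (−4x⁴)·D = 4x⁵ − 36x⁴. Remainder: 4x⁴ − 29x³ − 59x² − 29x − 54.
Step 5: lead(4x⁴ − 29x³ − 59x² − 29x − 54) ÷ lead(D) = 4x⁴ ÷ −x = −4x³. Subtract (−4x³)·D = 4x⁴ − 36x³. Remainder: 7x³ − 59x² − 29x − 54.
Step 6: lead(7x³ − 59x² − 29x − 54) ÷ lead(D) = 7x³ ÷ −x = −7x². Subtract (−7x²)·D = 7x³ − 63x². Remainder: 4x² − 29x − 54.
Step 7: lead(4x² − 29x − 54) ÷ lead(D) = 4x² ÷ −x = −4x. Subtract (−4x)·D = 4x² − 36x. Remainder: 7x − 54.
Step 8: lead(7x − 54) ÷ lead(D) = 7x ÷ −x = −7. Subtract (−7)·D = 7x − 63. Remainder: 9.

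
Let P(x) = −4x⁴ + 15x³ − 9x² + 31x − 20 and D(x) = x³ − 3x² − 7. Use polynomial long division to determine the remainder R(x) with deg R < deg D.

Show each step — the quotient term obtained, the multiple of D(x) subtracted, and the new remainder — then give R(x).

Step 1: lead(−4x⁴ + 15x³ − 9x² + 31x − 20) ÷ lead(D) = −4x⁴ ÷ x³ = −4x. Subtract (−4x)·D = −4x⁴ + 12x³ + 28x. Remainder: 3x³ − 9x² + 3x − 20.
Step 2: lead(3x³ − 9x² + 3x − 20) ÷ lead(D) = 3x³ ÷ x³ = 3. Subtract (3)·D = 3x³ − 9x² − 21. Remainder: 3x + 1.

R(x) = 3x + 1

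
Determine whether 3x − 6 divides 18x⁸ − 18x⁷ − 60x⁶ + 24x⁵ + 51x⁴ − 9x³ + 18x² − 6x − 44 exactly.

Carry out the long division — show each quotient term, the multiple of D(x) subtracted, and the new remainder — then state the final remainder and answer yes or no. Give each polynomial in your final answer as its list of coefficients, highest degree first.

Step 1: lead(18x⁸ − 18x⁷ − 60x⁶ + 24x⁵ + 51x⁴ − 9x³ + 18x² − 6x − 44) ÷ lead(D) = 18x⁸ ÷ 3x = 6x⁷. Subtract (6x⁷)·D = 18x⁸ − 36x⁷. Remainder: 18x⁷ − 60x⁶ + 24x⁵ + 51x⁴ − 9x³ + 18x² − 6x − 44.
Step 2: lead(18x⁷ − 60x⁶ + 24x⁵ + 51x⁴ − 9x³ + 18x² − 6x − 44) ÷ lead(D) = 18x⁷ ÷ 3x = 6x⁶. Subtract (6x⁶)·D = 18x⁷ − 36x⁶. Remainder: −24x⁶ + 24x⁵ + 51x⁴ − 9x³ + 18x² − 6x − 44.
Step 3: lead(−24x⁶ + 24x⁵ + 51x⁴ − 9x³ + 18x² − 6x − 44) ÷ lead(D) = −24x⁶ ÷ 3x = −8x⁵. Subtract (−8x⁵)·D = −24x⁶ + 48x⁵. Remainder: −24x⁵ + 51x⁴ − 9x³ + 18x² − 6x − 44.
Step 4: lead(−24x⁵ + 51x⁴ − 9x³ + 18x² − 6x − 44) ÷ lead(D) = −24x⁵ ÷ 3x = −8x⁴. Subtract (−8x⁴)·D = −24x⁵ + 48x⁴. Remainder: 3x⁴ − 9x³ + 18x² − 6x − 44.
Step 5: lead(3x⁴ − 9x³ + 18x² − 6x − 44) ÷ lead(D) = 3x⁴ ÷ 3x = x³. Subtract (x³)·D = 3x⁴ − 6x³. Remainder: −3x³ + 18x² − 6x − 44.
Step 6: lead(−3x³ + 18x² − 6x − 44) ÷ lead(D) = −3x³ ÷ 3x = −x². Subtract (−x²)·D = −3x³ + 6x². Remainder: 12x² − 6x − 44.
Step 7: lead(12x² − 6x − 44) ÷ lead(D) = 12x² ÷ 3x = 4x. Subtract (4x)·D = 12x² − 24x. Remainder: 18x − 44.
Step 8: lead(18x − 44) ÷ lead(D) = 18x ÷ 3x = 6. Subtract (6)·D = 18x − 36. Remainder: −8.

R = [-8], so D(x) is not a factor of P(x). no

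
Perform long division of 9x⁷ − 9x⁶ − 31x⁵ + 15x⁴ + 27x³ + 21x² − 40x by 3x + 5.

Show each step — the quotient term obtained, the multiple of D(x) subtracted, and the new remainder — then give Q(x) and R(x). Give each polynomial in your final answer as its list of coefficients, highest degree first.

Q = [3, -8, 3, 0, 9, -8, 0]; R = [0]

Step 1: lead(9x⁷ − 9x⁶ − 31x⁵ + 15x⁴ + 27x³ + 21x² − 40x) ÷ lead(D) = 9x⁷ ÷ 3x = 3x⁶. Subtract (3x⁶)·D = 9x⁷ + 15x⁶. Remainder: −24x⁶ − 31x⁵ + 15x⁴ + 27x³ + 21x² − 40x.
Step 2: lead(−24x⁶ − 31x⁵ + 15x⁴ + 27x³ + 21x² − 40x) ÷ lead(D) = −24x⁶ ÷ 3x = −8x⁵. Subtract (−8x⁵)·D = −24x⁶ − 40x⁵. Remainder: 9x⁵ + 15x⁴ + 27x³ + 21x² − 40x.
Step 3: lead(9x⁵ + 15x⁴ + 27x³ + 21x² − 40x) ÷ lead(D) = 9x⁵ ÷ 3x = 3x⁴. Subtract (3x⁴)·D = 9x⁵ + 15x⁴. Remainder: 27x³ + 21x² − 40x.
Step 4: lead(27x³ + 21x² − 40x) ÷ lead(D) = 27x³ ÷ 3x = 9x². Subtract (9x²)·D = 27x³ + 45x². Remainder: −24x² − 40x.
Step 5: lead(−24x² − 40x) ÷ lead(D) = −24x² ÷ 3x = −8x. Subtract (−8x)·D = −24x² − 40x. Remainder: 0.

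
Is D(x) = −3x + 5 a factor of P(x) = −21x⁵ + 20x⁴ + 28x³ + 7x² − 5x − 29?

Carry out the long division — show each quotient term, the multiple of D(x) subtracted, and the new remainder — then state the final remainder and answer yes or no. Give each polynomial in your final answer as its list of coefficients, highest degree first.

Step 1: lead(−21x⁵ + 20x⁴ + 28x³ + 7x² − 5x − 29) ÷ lead(D) = −21x⁵ ÷ −3x = 7x⁴. Subtract (7x⁴)·D = −21x⁵ + 35x⁴. Remainder: −15x⁴ + 28x³ + 7x² − 5x − 29.
Step 2: lead(−15x⁴ + 28x³ + 7x² − 5x − 29) ÷ lead(D) = −15x⁴ ÷ −3x = 5x³. Subtract (5x³)·D = −15x⁴ + 25x³. Remainder: 3x³ + 7x² − 5x − 29.
Step 3: lead(3x³ + 7x² − 5x − 29) ÷ lead(D) = 3x³ ÷ −3x = −x². Subtract (−x²)·D = 3x³ − 5x². Remainder: 12x² − 5x − 29.
Step 4: lead(12x² − 5x − 29) ÷ lead(D) = 12x² ÷ −3x = −4x. Subtract (−4x)·D = 12x² − 20x. Remainder: 15x − 29.
Step 5: lead(15x − 29) ÷ lead(D) = 15x ÷ −3x = −5. Subtract (−5)·D = 15x − 25. Remainder: −4.

R = [-4], so D(x) is not a factor of P(x). no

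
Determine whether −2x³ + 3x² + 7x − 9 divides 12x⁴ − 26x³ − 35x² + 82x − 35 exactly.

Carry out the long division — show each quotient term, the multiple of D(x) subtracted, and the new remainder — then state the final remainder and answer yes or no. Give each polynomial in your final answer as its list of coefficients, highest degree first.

Step 1: lead(12x⁴ − 26x³ − 35x² + 82x − 35) ÷ lead(D) = 12x⁴ ÷ −2x³ = −6x. Subtract (−6x)·D = 12x⁴ − 18x³ − 42x² + 54x. Remainder: −8x³ + 7x² + 28x − 35.
Step 2: lead(−8x³ + 7x² + 28x − 35) ÷ lead(D) = −8x³ ÷ −2x³ = 4. Subtract (4)·D = −8x³ + 12x² + 28x − 36. Remainder: −5x² + 1.

R = [-5, 0, 1], so D(x) is not a factor of P(x). no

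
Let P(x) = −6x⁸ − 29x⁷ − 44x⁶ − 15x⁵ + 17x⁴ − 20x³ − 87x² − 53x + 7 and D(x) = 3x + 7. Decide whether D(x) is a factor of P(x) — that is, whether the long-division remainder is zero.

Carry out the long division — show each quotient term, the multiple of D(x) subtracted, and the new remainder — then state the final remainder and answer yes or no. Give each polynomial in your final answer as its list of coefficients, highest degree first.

Step 1: lead(−6x⁸ − 29x⁷ − 44x⁶ − 15x⁵ + 17x⁴ − 20x³ − 87x² − 53x + 7) ÷ lead(D) = −6x⁸ ÷ 3x = −2x⁷. Subtract (−2x⁷)·D = −6x⁸ − 14x⁷. Remainder: −15x⁷ − 44x⁶ − 15x⁵ + 17x⁴ − 20x³ − 87x² − 53x + 7.
Step 2: lead(−15x⁷ − 44x⁶ − 15x⁵ + 17x⁴ − 20x³ − 87x² − 53x + 7) ÷ lead(D) = −15x⁷ ÷ 3x = −5x⁶. Subtract (−5x⁶)·D = −15x⁷ − 35x⁶. Remainder: −9x⁶ − 15x⁵ + 17x⁴ − 20x³ − 87x² − 53x + 7.
Step 3: lead(−9x⁶ − 15x⁵ + 17x⁴ − 20x³ − 87x² − 53x + 7) ÷ lead(D) = −9x⁶ ÷ 3x = −3x⁵. Subtract (−3x⁵)·D = −9x⁶ − 21x⁵. Remainder: 6x⁵ + 17x⁴ − 20x³ − 87x² − 53x + 7.
Step 4: lead(6x⁵ + 17x⁴ − 20x³ − 87x² − 53x + 7) ÷ lead(D) = 6x⁵ ÷ 3x = 2x⁴. Subtract (2x⁴)·D = 6x⁵ + 14x⁴. Remainder: 3x⁴ − 20x³ − 87x² − 53x + 7.
Step 5: lead(3x⁴ − 20x³ − 87x² − 53x + 7) ÷ lead(D) = 3x⁴ ÷ 3x = x³. Subtract (x³)·D = 3x⁴ + 7x³. Remainder: −27x³ − 87x² − 53x + 7.
Step 6: lead(−27x³ − 87x² − 53x + 7) ÷ lead(D) = −27x³ ÷ 3x = −9x². Subtract (−9x²)·D = −27x³ − 63x². Remainder: −24x² − 53x + 7.
Step 7: lead(−24x² − 53x + 7) ÷ lead(D) = −24x² ÷ 3x = −8x. Subtract (−8x)·D = −24x² − 56x. Remainder: 3x + 7.
Step 8: lead(3x + 7) ÷ lead(D) = 3x ÷ 3x = 1. Subtract (1)·D = 3x + 7. Remainder: 0.

R = [0], so D(x) is a factor of P(x). yes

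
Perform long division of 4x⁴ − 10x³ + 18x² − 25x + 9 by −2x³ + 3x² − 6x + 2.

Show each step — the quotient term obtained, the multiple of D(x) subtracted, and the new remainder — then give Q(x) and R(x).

Q(x) = −2x + 2; R(x) = −9x + 5

Step 1: lead(4x⁴ − 10x³ + 18x² − 25x + 9) ÷ lead(D) = 4x⁴ ÷ −2x³ = −2x. Subtract (−2x)·D = 4x⁴ − 6x³ + 12x² − 4x. Remainder: −4x³ + 6x² − 21x + 9.
Step 2: lead(−4x³ + 6x² − 21x + 9) ÷ lead(D) = −4x³ ÷ −2x³ = 2. Subtract (2)·D = −4x³ + 6x² − 12x + 4. Remainder: −9x + 5.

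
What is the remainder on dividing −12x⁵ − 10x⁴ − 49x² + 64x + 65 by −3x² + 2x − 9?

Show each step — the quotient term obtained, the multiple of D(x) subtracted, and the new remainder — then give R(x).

R(x) = 6x + 2

Step 1: lead(−12x⁵ − 10x⁴ − 49x² + 64x + 65) ÷ lead(D) = −12x⁵ ÷ −3x² = 4x³. Subtract (4x³)·D = −12x⁵ + 8x⁴ − 36x³. Remainder: −18x⁴ + 36x³ − 49x² + 64x + 65.
Step 2: lead(−18x⁴ + 36x³ − 49x² + 64x + 65) ÷ lead(D) = −18x⁴ ÷ −3x² = 6x². Subtract (6x²)·D = −18x⁴ + 12x³ − 54x². Remainder: 24x³ + 5x² + 64x + 65.
Step 3: lead(24x³ + 5x² + 64x + 65) ÷ lead(D) = 24x³ ÷ −3x² = −8x. Subtract (−8x)·D = 24x³ − 16x² + 72x. Remainder: 21x² − 8x + 65.
Step 4: lead(21x² − 8x + 65) ÷ lead(D) = 21x² ÷ −3x² = −7. Subtract (−7)·D = 21x² − 14x + 63. Remainder: 6x + 2.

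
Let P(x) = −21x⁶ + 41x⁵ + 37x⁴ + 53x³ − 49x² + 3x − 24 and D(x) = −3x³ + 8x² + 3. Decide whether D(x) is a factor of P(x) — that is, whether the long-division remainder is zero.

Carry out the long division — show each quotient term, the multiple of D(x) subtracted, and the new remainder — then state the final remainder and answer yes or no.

Step 1: lead(−21x⁶ + 41x⁵ + 37x⁴ + 53x³ − 49x² + 3x − 24) ÷ lead(D) = −21x⁶ ÷ −3x³ = 7x³. Subtract (7x³)·D = −21x⁶ + 56x⁵ + 21x³. Remainder: −15x⁵ + 37x⁴ + 32x³ − 49x² + 3x − 24.
Step 2: lead(−15x⁵ + 37x⁴ + 32x³ − 49x² + 3x − 24) ÷ lead(D) = −15x⁵ ÷ −3x³ = 5x². Subtract (5x²)·D = −15x⁵ + 40x⁴ + 15x². Remainder: −3x⁴ + 32x³ − 64x² + 3x − 24.
Step 3: lead(−3x⁴ + 32x³ − 64x² + 3x − 24) ÷ lead(D) = −3x⁴ ÷ −3x³ = x. Subtract (x)·D = −3x⁴ + 8x³ + 3x. Remainder: 24x³ − 64x² − 24.
Step 4: lead(24x³ − 64x² − 24) ÷ lead(D) = 24x³ ÷ −3x³ = −8. Subtract (−8)·D = 24x³ − 64x² − 24. Remainder: 0.

R(x) = 0, so D(x) is a factor of P(x). yes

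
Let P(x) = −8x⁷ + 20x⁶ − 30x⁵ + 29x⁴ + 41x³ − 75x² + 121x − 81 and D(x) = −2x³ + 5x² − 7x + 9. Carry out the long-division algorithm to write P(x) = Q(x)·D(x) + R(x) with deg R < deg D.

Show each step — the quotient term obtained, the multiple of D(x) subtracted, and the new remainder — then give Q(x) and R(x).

Q(x) = 4x⁴ + x² + 6x − 9; R(x) = 3x² + 4x

Step 1: lead(−8x⁷ + 20x⁶ − 30x⁵ + 29x⁴ + 41x³ − 75x² + 121x − 81) ÷ lead(D) = −8x⁷ ÷ −2x³ = 4x⁴. Subtract (4x⁴)·D = −8x⁷ + 20x⁶ − 28x⁵ + 36x⁴. Remainder: −2x⁵ − 7x⁴ + 41x³ − 75x² + 121x − 81.
Step 2: lead(−2x⁵ − 7x⁴ + 41x³ − 75x² + 121x − 81) ÷ lead(D) = −2x⁵ ÷ −2x³ = x². Subtract (x²)·D = −2x⁵ + 5x⁴ − 7x³ + 9x². Remainder: −12x⁴ + 48x³ − 84x² + 121x − 81.
Step 3: lead(−12x⁴ + 48x³ − 84x² + 121x − 81) ÷ lead(D) = −12x⁴ ÷ −2x³ = 6x. Subtract (6x)·D = −12x⁴ + 30x³ − 42x² + 54x. Remainder: 18x³ − 42x² + 67x − 81.
Step 4: lead(18x³ − 42x² + 67x − 81) ÷ lead(D) = 18x³ ÷ −2x³ = −9. Subtract (−9)·D = 18x³ − 45x² + 63x − 81. Remainder: 3x² + 4x.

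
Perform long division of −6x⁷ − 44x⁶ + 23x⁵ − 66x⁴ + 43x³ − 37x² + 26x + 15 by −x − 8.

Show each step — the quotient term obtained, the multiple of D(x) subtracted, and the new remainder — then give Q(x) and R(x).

Step 1: lead(−6x⁷ − 44x⁶ + 23x⁵ − 66x⁴ + 43x³ − 37x² + 26x + 15) ÷ lead(D) = −6x⁷ ÷ −x = 6x⁶. Subtract (6x⁶)·D = −6x⁷ − 48x⁶. Remainder: 4x⁶ + 23x⁵ − 66x⁴ + 43x³ − 37x² + 26x + 15.
Step 2: lead(4x⁶ + 23x⁵ − 66x⁴ + 43x³ − 37x² + 26x + 15) ÷ lead(D) = 4x⁶ ÷ −x = −4x⁵. Subtract (−4x⁵)·D = 4x⁶ + 32x⁵. Remainder: −9x⁵ − 66x⁴ + 43x³ − 37x² + 26x + 15.
Step 3: lead(−9x⁵ − 66x⁴ + 43x³ − 37x² + 26x + 15) ÷ lead(D) = −9x⁵ ÷ −x = 9x⁴. Subtract (9x⁴)·D = −9x⁵ − 72x⁴. Remainder: 6x⁴ + 43x³ − 37x² + 26x + 15.
Step 4: lead(6x⁴ + 43x³ − 37x² + 26x + 15) ÷ lead(D) = 6x⁴ ÷ −x = −6x³. Subtract (−6x³)·D = 6x⁴ + 48x³. Remainder: −5x³ − 37x² + 26x + 15.
Step 5: lead(−5x³ − 37x² + 26x + 15) ÷ lead(D) = −5x³ ÷ −x = 5x². Subtract (5x²)·D = −5x³ − 40x². Remainder: 3x² + 26x + 15.
Step 6: lead(3x² + 26x + 15) ÷ lead(D) = 3x² ÷ −x = −3x. Subtract (−3x)·D = 3x² + 24x. Remainder: 2x + 15.
Step 7: lead(2x + 15) ÷ lead(D) = 2x ÷ −x = −2. Subtract (−2)·D = 2x + 16. Remainder: −1.

Q(x) = 6x⁶ − 4x⁵ + 9x⁴ − 6x³ + 5x² − 3x − 2; R(x) = −1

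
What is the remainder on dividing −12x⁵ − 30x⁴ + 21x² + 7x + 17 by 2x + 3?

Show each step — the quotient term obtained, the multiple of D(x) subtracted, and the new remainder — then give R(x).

Step 1: lead(−12x⁵ − 30x⁴ + 21x² + 7x + 17) ÷ lead(D) = −12x⁵ ÷ 2x = −6x⁴. Subtract (−6x⁴)·D = −12x⁵ − 18x⁴. Remainder: −12x⁴ + 21x² + 7x + 17.
Step 2: lead(−12x⁴ + 21x² + 7x + 17) ÷ lead(D) = −12x⁴ ÷ 2x = −6x³. Subtract (−6x³)·D = −12x⁴ − 18x³. Remainder: 18x³ + 21x² + 7x + 17.
Step 3: lead(18x³ + 21x² + 7x + 17) ÷ lead(D) = 18x³ ÷ 2x = 9x². Subtract (9x²)·D = 18x³ + 27x². Remainder: −6x² + 7x + 17.
Step 4: lead(−6x² + 7x + 17) ÷ lead(D) = −6x² ÷ 2x = −3x. Subtract (−3x)·D = −6x² − 9x. Remainder: 16x + 17.
Step 5: lead(16x + 17) ÷ lead(D) = 16x ÷ 2x = 8. Subtract (8)·D = 16x + 24. Remainder: −7.

R(x) = −7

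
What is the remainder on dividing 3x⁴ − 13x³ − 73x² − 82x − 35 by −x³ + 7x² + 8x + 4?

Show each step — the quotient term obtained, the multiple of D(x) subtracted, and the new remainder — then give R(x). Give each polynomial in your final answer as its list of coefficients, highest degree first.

R = [7, -6, -3]

Step 1: lead(3x⁴ − 13x³ − 73x² − 82x − 35) ÷ lead(D) = 3x⁴ ÷ −x³ = −3x. Subtract (−3x)·D = 3x⁴ − 21x³ − 24x² − 12x. Remainder: 8x³ − 49x² − 70x − 35.
Step 2: lead(8x³ − 49x² − 70x − 35) ÷ lead(D) = 8x³ ÷ −x³ = −8. Subtract (−8)·D = 8x³ − 56x² − 64x − 32. Remainder: 7x² − 6x − 3.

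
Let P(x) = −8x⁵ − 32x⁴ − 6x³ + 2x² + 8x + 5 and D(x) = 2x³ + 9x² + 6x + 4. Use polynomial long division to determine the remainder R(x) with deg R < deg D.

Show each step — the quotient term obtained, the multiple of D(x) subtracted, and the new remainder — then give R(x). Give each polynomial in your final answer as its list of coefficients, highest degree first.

Step 1: lead(−8x⁵ − 32x⁴ − 6x³ + 2x² + 8x + 5) ÷ lead(D) = −8x⁵ ÷ 2x³ = −4x². Subtract (−4x²)·D = −8x⁵ − 36x⁴ − 24x³ − 16x². Remainder: 4x⁴ + 18x³ + 18x² + 8x + 5.
Step 2: lead(4x⁴ + 18x³ + 18x² + 8x + 5) ÷ lead(D) = 4x⁴ ÷ 2x³ = 2x. Subtract (2x)·D = 4x⁴ + 18x³ + 12x² + 8x. Remainder: 6x² + 5.

R = [6, 0, 5]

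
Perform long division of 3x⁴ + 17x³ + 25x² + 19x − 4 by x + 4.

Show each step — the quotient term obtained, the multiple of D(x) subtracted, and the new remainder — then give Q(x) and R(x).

Step 1: lead(3x⁴ + 17x³ + 25x² + 19x − 4) ÷ lead(D) = 3x⁴ ÷ x = 3x³. Subtract (3x³)·D = 3x⁴ + 12x³. Remainder: 5x³ + 25x² + 19x − 4.
Step 2: lead(5x³ + 25x² + 19x − 4) ÷ lead(D) = 5x³ ÷ x = 5x². Subtract (5x²)·D = 5x³ + 20x². Remainder: 5x² + 19x − 4.
Step 3: lead(5x² + 19x − 4) ÷ lead(D) = 5x² ÷ x = 5x. Subtract (5x)·D = 5x² + 20x. Remainder: −x − 4.
Step 4: lead(−x − 4) ÷ lead(D) = −x ÷ x = −1. Subtract (−1)·D = −x − 4. Remainder: 0.

Q(x) = 3x³ + 5x² + 5x − 1; R(x) = 0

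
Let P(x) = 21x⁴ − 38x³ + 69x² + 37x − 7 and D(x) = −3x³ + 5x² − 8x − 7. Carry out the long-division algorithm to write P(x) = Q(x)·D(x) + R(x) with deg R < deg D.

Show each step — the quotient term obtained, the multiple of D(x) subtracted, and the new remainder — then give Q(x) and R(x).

Step 1: lead(21x⁴ − 38x³ + 69x² + 37x − 7) ÷ lead(D) = 21x⁴ ÷ −3x³ = −7x. Subtract (−7x)·D = 21x⁴ − 35x³ + 56x² + 49x. Remainder: −3x³ + 13x² − 12x − 7.
Step 2: lead(−3x³ + 13x² − 12x − 7) ÷ lead(D) = −3x³ ÷ −3x³ = 1. Subtract (1)·D = −3x³ + 5x² − 8x − 7. Remainder: 8x² − 4x.

Q(x) = −7x + 1; R(x) = 8x² − 4x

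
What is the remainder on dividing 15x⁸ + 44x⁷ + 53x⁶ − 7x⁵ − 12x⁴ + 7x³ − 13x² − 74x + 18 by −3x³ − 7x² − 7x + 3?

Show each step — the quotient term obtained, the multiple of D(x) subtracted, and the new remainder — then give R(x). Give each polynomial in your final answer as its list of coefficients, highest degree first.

Step 1: lead(15x⁸ + 44x⁷ + 53x⁶ − 7x⁵ − 12x⁴ + 7x³ − 13x² − 74x + 18) ÷ lead(D) = 15x⁸ ÷ −3x³ = −5x⁵. Subtract (−5x⁵)·D = 15x⁸ + 35x⁷ + 35x⁶ − 15x⁵. Remainder: 9x⁷ + 18x⁶ + 8x⁵ − 12x⁴ + 7x³ − 13x² − 74x + 18.
Step 2: lead(9x⁷ + 18x⁶ + 8x⁵ − 12x⁴ + 7x³ − 13x² − 74x + 18) ÷ lead(D) = 9x⁷ ÷ −3x³ = −3x⁴. Subtract (−3x⁴)·D = 9x⁷ + 21x⁶ + 21x⁵ − 9x⁴. Remainder: −3x⁶ − 13x⁵ − 3x⁴ + 7x³ − 13x² − 74x + 18.
Step 3: lead(−3x⁶ − 13x⁵ − 3x⁴ + 7x³ − 13x² − 74x + 18) ÷ lead(D) = −3x⁶ ÷ −3x³ = x³. Subtract (x³)·D = −3x⁶ − 7x⁵ − 7x⁴ + 3x³. Remainder: −6x⁵ + 4x⁴ + 4x³ − 13x² − 74x + 18.
Step 4: lead(−6x⁵ + 4x⁴ + 4x³ − 13x² − 74x + 18) ÷ lead(D) = −6x⁵ ÷ −3x³ = 2x². Subtract (2x²)·D = −6x⁵ − 14x⁴ − 14x³ + 6x². Remainder: 18x⁴ + 18x³ − 19x² − 74x + 18.
Step 5: lead(18x⁴ + 18x³ − 19x² − 74x + 18) ÷ lead(D) = 18x⁴ ÷ −3x³ = −6x. Subtract (−6x)·D = 18x⁴ + 42x³ + 42x² − 18x. Remainder: −24x³ − 61x² − 56x + 18.
Step 6: lead(−24x³ − 61x² − 56x + 18) ÷ lead(D) = −24x³ ÷ −3x³ = 8. Subtract (8)·D = −24x³ − 56x² − 56x + 24. Remainder: −5x² − 6.

R = [-5, 0, -6]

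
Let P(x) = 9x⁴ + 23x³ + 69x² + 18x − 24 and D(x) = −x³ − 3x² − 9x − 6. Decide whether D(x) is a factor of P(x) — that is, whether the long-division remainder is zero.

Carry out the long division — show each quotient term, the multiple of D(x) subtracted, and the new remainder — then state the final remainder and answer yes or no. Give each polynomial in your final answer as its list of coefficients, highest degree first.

R = [0], so D(x) is a factor of P(x). yes

Step 1: lead(9x⁴ + 23x³ + 69x² + 18x − 24) ÷ lead(D) = 9x⁴ ÷ −x³ = −9x. Subtract (−9x)·D = 9x⁴ + 27x³ + 81x² + 54x. Remainder: −4x³ − 12x² − 36x − 24.
Step 2: lead(−4x³ − 12x² − 36x − 24) ÷ lead(D) = −4x³ ÷ −x³ = 4. Subtract (4)·D = −4x³ − 12x² − 36x − 24. Remainder: 0.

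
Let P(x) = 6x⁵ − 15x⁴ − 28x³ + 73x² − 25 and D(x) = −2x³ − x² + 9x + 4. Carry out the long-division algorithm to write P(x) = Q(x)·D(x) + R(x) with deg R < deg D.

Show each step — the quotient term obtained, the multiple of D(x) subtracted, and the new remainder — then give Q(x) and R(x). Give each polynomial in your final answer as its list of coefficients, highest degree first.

Q = [-3, 9, -4]; R = [-9]

Step 1: lead(6x⁵ − 15x⁴ − 28x³ + 73x² − 25) ÷ lead(D) = 6x⁵ ÷ −2x³ = −3x². Subtract (−3x²)·D = 6x⁵ + 3x⁴ − 27x³ − 12x². Remainder: −18x⁴ − x³ + 85x² − 25.
Step 2: lead(−18x⁴ − x³ + 85x² − 25) ÷ lead(D) = −18x⁴ ÷ −2x³ = 9x. Subtract (9x)·D = −18x⁴ − 9x³ + 81x² + 36x. Remainder: 8x³ + 4x² − 36x − 25.
Step 3: lead(8x³ + 4x² − 36x − 25) ÷ lead(D) = 8x³ ÷ −2x³ = −4. Subtract (−4)·D = 8x³ + 4x² − 36x − 16. Remainder: −9.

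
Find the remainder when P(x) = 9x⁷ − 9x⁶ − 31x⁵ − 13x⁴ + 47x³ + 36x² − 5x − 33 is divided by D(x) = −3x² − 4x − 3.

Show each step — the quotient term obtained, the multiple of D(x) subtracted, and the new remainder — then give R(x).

R(x) = −9

Step 1: lead(9x⁷ − 9x⁶ − 31x⁵ − 13x⁴ + 47x³ + 36x² − 5x − 33) ÷ lead(D) = 9x⁷ ÷ −3x² = −3x⁵. Subtract (−3x⁵)·D = 9x⁷ + 12x⁶ + 9x⁵. Remainder: −21x⁶ − 40x⁵ − 13x⁴ + 47x³ + 36x² − 5x − 33.
Step 2: lead(−21x⁶ − 40x⁵ − 13x⁴ + 47x³ + 36x² − 5x − 33) ÷ lead(D) = −21x⁶ ÷ −3x² = 7x⁴. Subtract (7x⁴)·D = −21x⁶ − 28x⁵ − 21x⁴. Remainder: −12x⁵ + 8x⁴ + 47x³ + 36x² − 5x − 33.
Step 3: lead(−12x⁵ + 8x⁴ + 47x³ + 36x² − 5x − 33) ÷ lead(D) = −12x⁵ ÷ −3x² = 4x³. Subtract (4x³)·D = −12x⁵ − 16x⁴ − 12x³. Remainder: 24x⁴ + 59x³ + 36x² − 5x − 33.
Step 4: lead(24x⁴ + 59x³ + 36x² − 5x − 33) ÷ lead(D) = 24x⁴ ÷ −3x² = −8x². Subtract (−8x²)·D = 24x⁴ + 32x³ + 24x². Remainder: 27x³ + 12x² − 5x − 33.
Step 5: lead(27x³ + 12x² − 5x − 33) ÷ lead(D) = 27x³ ÷ −3x² = −9x. Subtract (−9x)·D = 27x³ + 36x² + 27x. Remainder: −24x² − 32x − 33.
Step 6: lead(−24x² − 32x − 33) ÷ lead(D) = −24x² ÷ −3x² = 8. Subtract (8)·D = −24x² − 32x − 24. Remainder: −9.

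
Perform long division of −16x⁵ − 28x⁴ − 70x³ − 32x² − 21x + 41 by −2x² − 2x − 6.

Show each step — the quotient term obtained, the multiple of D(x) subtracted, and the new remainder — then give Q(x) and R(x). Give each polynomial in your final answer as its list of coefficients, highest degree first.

Step 1: lead(−16x⁵ − 28x⁴ − 70x³ − 32x² − 21x + 41) ÷ lead(D) = −16x⁵ ÷ −2x² = 8x³. Subtract (8x³)·D = −16x⁵ − 16x⁴ − 48x³. Remainder: −12x⁴ − 22x³ − 32x² − 21x + 41.
Step 2: lead(−12x⁴ − 22x³ − 32x² − 21x + 41) ÷ lead(D) = −12x⁴ ÷ −2x² = 6x². Subtract (6x²)·D = −12x⁴ − 12x³ − 36x². Remainder: −10x³ + 4x² − 21x + 41.
Step 3: lead(−10x³ + 4x² − 21x + 41) ÷ lead(D) = −10x³ ÷ −2x² = 5x. Subtract (5x)·D = −10x³ − 10x² − 30x. Remainder: 14x² + 9x + 41.
Step 4: lead(14x² + 9x + 41) ÷ lead(D) = 14x² ÷ −2x² = −7. Subtract (−7)·D = 14x² + 14x + 42. Remainder: −5x − 1.

Q = [8, 6, 5, -7]; R = [-5, -1]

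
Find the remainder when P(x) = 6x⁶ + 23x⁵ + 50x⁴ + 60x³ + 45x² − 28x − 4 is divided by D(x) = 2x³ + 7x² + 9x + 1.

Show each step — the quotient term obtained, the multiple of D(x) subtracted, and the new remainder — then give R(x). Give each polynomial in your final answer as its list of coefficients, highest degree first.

Step 1: lead(6x⁶ + 23x⁵ + 50x⁴ + 60x³ + 45x² − 28x − 4) ÷ lead(D) = 6x⁶ ÷ 2x³ = 3x³. Subtract (3x³)·D = 6x⁶ + 21x⁵ + 27x⁴ + 3x³. Remainder: 2x⁵ + 23x⁴ + 57x³ + 45x² − 28x − 4.
Step 2: lead(2x⁵ + 23x⁴ + 57x³ + 45x² − 28x − 4) ÷ lead(D) = 2x⁵ ÷ 2x³ = x². Subtract (x²)·D = 2x⁵ + 7x⁴ + 9x³ + x². Remainder: 16x⁴ + 48x³ + 44x² − 28x − 4.
Step 3: lead(16x⁴ + 48x³ + 44x² − 28x − 4) ÷ lead(D) = 16x⁴ ÷ 2x³ = 8x. Subtract (8x)·D = 16x⁴ + 56x³ + 72x² + 8x. Remainder: −8x³ − 28x² − 36x − 4.
Step 4: lead(−8x³ − 28x² − 36x − 4) ÷ lead(D) = −8x³ ÷ 2x³ = −4. Subtract (−4)·D = −8x³ − 28x² − 36x − 4. Remainder: 0.

R = [0]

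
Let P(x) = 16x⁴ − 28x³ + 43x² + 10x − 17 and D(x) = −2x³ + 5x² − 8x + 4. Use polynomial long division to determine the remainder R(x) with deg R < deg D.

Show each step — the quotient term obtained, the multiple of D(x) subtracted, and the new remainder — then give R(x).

R(x) = 9x² − 6x + 7

Step 1: lead(16x⁴ − 28x³ + 43x² + 10x − 17) ÷ lead(D) = 16x⁴ ÷ −2x³ = −8x. Subtract (−8x)·D = 16x⁴ − 40x³ + 64x² − 32x. Remainder: 12x³ − 21x² + 42x − 17.
Step 2: lead(12x³ − 21x² + 42x − 17) ÷ lead(D) = 12x³ ÷ −2x³ = −6. Subtract (−6)·D = 12x³ − 30x² + 48x − 24. Remainder: 9x² − 6x + 7.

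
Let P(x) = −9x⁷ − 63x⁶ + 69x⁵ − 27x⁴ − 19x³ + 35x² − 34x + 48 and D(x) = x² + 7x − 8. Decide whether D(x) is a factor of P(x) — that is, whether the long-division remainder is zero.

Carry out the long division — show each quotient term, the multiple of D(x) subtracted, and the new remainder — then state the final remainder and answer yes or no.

R(x) = 0, so D(x) is a factor of P(x). yes

Step 1: lead(−9x⁷ − 63x⁶ + 69x⁵ − 27x⁴ − 19x³ + 35x² − 34x + 48) ÷ lead(D) = −9x⁷ ÷ x² = −9x⁵. Subtract (−9x⁵)·D = −9x⁷ − 63x⁶ + 72x⁵. Remainder: −3x⁵ − 27x⁴ − 19x³ + 35x² − 34x + 48.
Step 2: lead(−3x⁵ − 27x⁴ − 19x³ + 35x² − 34x + 48) ÷ lead(D) = −3x⁵ ÷ x² = −3x³. Subtract (−3x³)·D = −3x⁵ − 21x⁴ + 24x³. Remainder: −6x⁴ − 43x³ + 35x² − 34x + 48.
Step 3: lead(−6x⁴ − 43x³ + 35x² − 34x + 48) ÷ lead(D) = −6x⁴ ÷ x² = −6x². Subtract (−6x²)·D = −6x⁴ − 42x³ + 48x². Remainder: −x³ − 13x² − 34x + 48.
Step 4: lead(−x³ − 13x² − 34x + 48) ÷ lead(D) = −x³ ÷ x² = −x. Subtract (−x)·D = −x³ − 7x² + 8x. Remainder: −6x² − 42x + 48.
Step 5: lead(−6x² − 42x + 48) ÷ lead(D) = −6x² ÷ x² = −6. Subtract (−6)·D = −6x² − 42x + 48. Remainder: 0.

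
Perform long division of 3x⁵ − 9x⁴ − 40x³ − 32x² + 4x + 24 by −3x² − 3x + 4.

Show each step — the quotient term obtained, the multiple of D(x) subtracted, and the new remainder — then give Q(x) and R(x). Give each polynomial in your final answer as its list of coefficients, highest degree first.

Step 1: lead(3x⁵ − 9x⁴ − 40x³ − 32x² + 4x + 24) ÷ lead(D) = 3x⁵ ÷ −3x² = −x³. Subtract (−x³)·D = 3x⁵ + 3x⁴ − 4x³. Remainder: −12x⁴ − 36x³ − 32x² + 4x + 24.
Step 2: lead(−12x⁴ − 36x³ − 32x² + 4x + 24) ÷ lead(D) = −12x⁴ ÷ −3x² = 4x². Subtract (4x²)·D = −12x⁴ − 12x³ + 16x². Remainder: −24x³ − 48x² + 4x + 24.
Step 3: lead(−24x³ − 48x² + 4x + 24) ÷ lead(D) = −24x³ ÷ −3x² = 8x. Subtract (8x)·D = −24x³ − 24x² + 32x. Remainder: −24x² − 28x + 24.
Step 4: lead(−24x² − 28x + 24) ÷ lead(D) = −24x² ÷ −3x² = 8. Subtract (8)·D = −24x² − 24x + 32. Remainder: −4x − 8.

Q = [-1, 4, 8, 8]; R = [-4, -8]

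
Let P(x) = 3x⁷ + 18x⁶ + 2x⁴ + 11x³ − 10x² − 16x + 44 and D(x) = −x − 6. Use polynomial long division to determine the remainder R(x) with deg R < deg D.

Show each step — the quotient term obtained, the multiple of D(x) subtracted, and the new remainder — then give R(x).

R(x) = −4

Step 1: lead(3x⁷ + 18x⁶ + 2x⁴ + 11x³ − 10x² − 16x + 44) ÷ lead(D) = 3x⁷ ÷ −x = −3x⁶. Subtract (−3x⁶)·D = 3x⁷ + 18x⁶. Remainder: 2x⁴ + 11x³ − 10x² − 16x + 44.
Step 2: lead(2x⁴ + 11x³ − 10x² − 16x + 44) ÷ lead(D) = 2x⁴ ÷ −x = −2x³. Subtract (−2x³)·D = 2x⁴ + 12x³. Remainder: −x³ − 10x² − 16x + 44.
Step 3: lead(−x³ − 10x² − 16x + 44) ÷ lead(D) = −x³ ÷ −x = x². Subtract (x²)·D = −x³ − 6x². Remainder: −4x² − 16x + 44.
Step 4: lead(−4x² − 16x + 44) ÷ lead(D) = −4x² ÷ −x = 4x. Subtract (4x)·D = −4x² − 24x. Remainder: 8x + 44.
Step 5: lead(8x + 44) ÷ lead(D) = 8x ÷ −x = −8. Subtract (−8)·D = 8x + 48. Remainder: −4.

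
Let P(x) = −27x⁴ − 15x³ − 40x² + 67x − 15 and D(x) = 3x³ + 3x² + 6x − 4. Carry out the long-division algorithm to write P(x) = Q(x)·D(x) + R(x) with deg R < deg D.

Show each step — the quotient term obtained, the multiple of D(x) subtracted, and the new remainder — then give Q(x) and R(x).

Q(x) = −9x + 4; R(x) = 2x² + 7x + 1

Step 1: lead(−27x⁴ − 15x³ − 40x² + 67x − 15) ÷ lead(D) = −27x⁴ ÷ 3x³ = −9x. Subtract (−9x)·D = −27x⁴ − 27x³ − 54x² + 36x. Remainder: 12x³ + 14x² + 31x − 15.
Step 2: lead(12x³ + 14x² + 31x − 15) ÷ lead(D) = 12x³ ÷ 3x³ = 4. Subtract (4)·D = 12x³ + 12x² + 24x − 16. Remainder: 2x² + 7x + 1.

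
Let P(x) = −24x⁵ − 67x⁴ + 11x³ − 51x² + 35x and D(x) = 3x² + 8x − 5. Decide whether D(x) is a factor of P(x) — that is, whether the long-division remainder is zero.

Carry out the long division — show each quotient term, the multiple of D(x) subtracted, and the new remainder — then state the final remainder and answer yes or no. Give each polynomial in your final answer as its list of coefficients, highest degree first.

R = [0], so D(x) is a factor of P(x). yes

Step 1: lead(−24x⁵ − 67x⁴ + 11x³ − 51x² + 35x) ÷ lead(D) = −24x⁵ ÷ 3x² = −8x³. Subtract (−8x³)·D = −24x⁵ − 64x⁴ + 40x³. Remainder: −3x⁴ − 29x³ − 51x² + 35x.
Step 2: lead(−3x⁴ − 29x³ − 51x² + 35x) ÷ lead(D) = −3x⁴ ÷ 3x² = −x². Subtract (−x²)·D = −3x⁴ − 8x³ + 5x². Remainder: −21x³ − 56x² + 35x.
Step 3: lead(−21x³ − 56x² + 35x) ÷ lead(D) = −21x³ ÷ 3x² = −7x. Subtract (−7x)·D = −21x³ − 56x² + 35x. Remainder: 0.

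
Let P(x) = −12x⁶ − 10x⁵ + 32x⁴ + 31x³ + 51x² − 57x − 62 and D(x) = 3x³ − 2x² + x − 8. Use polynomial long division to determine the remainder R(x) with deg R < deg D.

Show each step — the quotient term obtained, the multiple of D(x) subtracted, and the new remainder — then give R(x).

Step 1: lead(−12x⁶ − 10x⁵ + 32x⁴ + 31x³ + 51x² − 57x − 62) ÷ lead(D) = −12x⁶ ÷ 3x³ = −4x³. Subtract (−4x³)·D = −12x⁶ + 8x⁵ − 4x⁴ + 32x³. Remainder: −18x⁵ + 36x⁴ − x³ + 51x² − 57x − 62.
Step 2: lead(−18x⁵ + 36x⁴ − x³ + 51x² − 57x − 62) ÷ lead(D) = −18x⁵ ÷ 3x³ = −6x². Subtract (−6x²)·D = −18x⁵ + 12x⁴ − 6x³ + 48x². Remainder: 24x⁴ + 5x³ + 3x² − 57x − 62.
Step 3: lead(24x⁴ + 5x³ + 3x² − 57x − 62) ÷ lead(D) = 24x⁴ ÷ 3x³ = 8x. Subtract (8x)·D = 24x⁴ − 16x³ + 8x² − 64x. Remainder: 21x³ − 5x² + 7x − 62.
Step 4: lead(21x³ − 5x² + 7x − 62) ÷ lead(D) = 21x³ ÷ 3x³ = 7. Subtract (7)·D = 21x³ − 14x² + 7x − 56. Remainder: 9x² − 6.

R(x) = 9x² − 6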